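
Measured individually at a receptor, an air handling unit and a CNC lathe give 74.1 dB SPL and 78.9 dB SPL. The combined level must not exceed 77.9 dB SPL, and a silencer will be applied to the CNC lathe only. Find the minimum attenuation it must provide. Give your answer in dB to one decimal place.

The untreated sources together contribute 10^(74.1/10) = 2.570e+07, i.e. 74.10 dB SPL.
The limit corresponds to 10^(77.9/10) = 6.166e+07; subtracting the fixed part leaves 3.596e+07 for the CNC lathe, i.e. 75.56 dB SPL.
So the CNC lathe must be reduced from 78.9 to 75.56 dB SPL: IL = 3.34 dB.

3.3 dB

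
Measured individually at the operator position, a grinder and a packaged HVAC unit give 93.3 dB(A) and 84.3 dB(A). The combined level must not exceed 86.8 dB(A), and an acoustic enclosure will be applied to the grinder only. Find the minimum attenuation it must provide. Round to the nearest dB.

Fixed contribution from the other source: Σ 10^(L/10) = 10^(84.3/10) = 2.692e+08 (84.30 dB(A)).
To meet 86.8 dB(A) overall, the treated grinder may contribute at most 10^(86.8/10) − 2.692e+08 = 2.095e+08, i.e. 83.21 dB(A).
Required insertion loss = 93.3 − 83.21 = 10.09 dB.

10 dB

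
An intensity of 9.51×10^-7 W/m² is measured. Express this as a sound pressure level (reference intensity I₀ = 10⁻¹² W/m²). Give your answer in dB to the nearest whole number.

60 dB

I/I₀ = 9.51×10^-7/10⁻¹² = 9.51×10^5, and L = 10·log₁₀(I/I₀).
L = 10·(0.9782 + 5) = 59.78 dB.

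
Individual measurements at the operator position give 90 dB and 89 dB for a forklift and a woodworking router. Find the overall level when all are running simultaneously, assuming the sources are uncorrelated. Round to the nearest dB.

Incoherent sources combine by intensity addition: L_total = 10·log₁₀(Σ 10^(L_i/10)).
Σ 10^(L/10) = 10^(90/10) + 10^(89/10) = 1.794e+09.
L_total = 10·log₁₀(1.794e+09) = 92.54 dB.

93 dB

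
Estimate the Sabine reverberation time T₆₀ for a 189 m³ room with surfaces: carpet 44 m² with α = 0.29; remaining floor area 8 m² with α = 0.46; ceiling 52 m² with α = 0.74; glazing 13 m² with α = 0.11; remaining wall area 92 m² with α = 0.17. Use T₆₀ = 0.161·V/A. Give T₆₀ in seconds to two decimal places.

0.42 s

A = Σ Sᵢαᵢ = 44·0.29 + 8·0.46 + 52·0.74 + 13·0.11 + 92·0.17 = 71.99 m².
T₆₀ = 0.161·V/A = 0.161·189/71.99 = 0.423 s.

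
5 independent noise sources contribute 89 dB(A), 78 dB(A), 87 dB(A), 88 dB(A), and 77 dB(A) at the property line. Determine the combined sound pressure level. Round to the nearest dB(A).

93 dB(A)

For uncorrelated sources the intensities add, so convert each level to linear form, sum, and take 10·log₁₀ of the total.
Σ 10^(L/10) = 10^(89/10) + 10^(78/10) + 10^(87/10) + 10^(88/10) + 10^(77/10) = 2.040e+09.
L_total = 10·log₁₀(2.040e+09) = 93.10 dB(A).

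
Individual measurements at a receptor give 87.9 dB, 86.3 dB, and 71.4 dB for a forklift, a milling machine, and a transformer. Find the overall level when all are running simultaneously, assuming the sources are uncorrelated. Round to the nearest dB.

Incoherent sources combine by intensity addition: L_total = 10·log₁₀(Σ 10^(L_i/10)).
Σ 10^(L/10) = 10^(87.9/10) + 10^(86.3/10) + 10^(71.4/10) = 1.057e+09.
L_total = 10·log₁₀(1.057e+09) = 90.24 dB.

90 dB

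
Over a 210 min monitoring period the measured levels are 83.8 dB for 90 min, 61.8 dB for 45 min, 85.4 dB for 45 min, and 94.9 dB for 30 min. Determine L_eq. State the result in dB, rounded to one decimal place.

The energy average is taken in the linear domain: L_eq = 10·log₁₀[(Σ tᵢ·10^(Lᵢ/10))/T], T = 210 min.
Σ tᵢ·10^(Lᵢ/10) = 90·10^(83.8/10) + 45·10^(61.8/10) + 45·10^(85.4/10) + 30·10^(94.9/10) = 1.300e+11.
L_eq = 10·log₁₀(1.300e+11/210) = 87.92 dB.

87.9 dB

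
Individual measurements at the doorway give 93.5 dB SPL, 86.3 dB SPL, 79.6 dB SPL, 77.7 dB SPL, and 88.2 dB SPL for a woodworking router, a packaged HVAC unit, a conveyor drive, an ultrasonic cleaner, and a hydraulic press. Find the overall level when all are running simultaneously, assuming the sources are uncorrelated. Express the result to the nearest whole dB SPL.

95 dB SPL

For uncorrelated sources the intensities add, so convert each level to linear form, sum, and take 10·log₁₀ of the total.
Σ 10^(L/10) = 10^(93.5/10) + 10^(86.3/10) + 10^(79.6/10) + 10^(77.7/10) + 10^(88.2/10) = 3.476e+09.
L_total = 10·log₁₀(3.476e+09) = 95.41 dB SPL.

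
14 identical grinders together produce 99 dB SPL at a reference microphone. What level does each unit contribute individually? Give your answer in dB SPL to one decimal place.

14 equal contributions raise the level by 10·log₁₀ 14 = 11.461 dB, so each unit alone gives 99 − 11.461.

87.5 dB SPL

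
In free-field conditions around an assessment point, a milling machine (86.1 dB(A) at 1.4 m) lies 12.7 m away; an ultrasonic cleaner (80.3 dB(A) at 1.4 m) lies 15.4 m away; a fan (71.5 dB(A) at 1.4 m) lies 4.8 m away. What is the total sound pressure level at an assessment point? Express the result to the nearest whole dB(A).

68 dB(A)

Apply inverse-square spreading to bring every level to the receiver, then sum 10^(L/10).
milling machine: 86.1 − 20·log₁₀(12.7/1.4) = 86.1 − 19.15 = 66.95 dB(A).
ultrasonic cleaner: 80.3 − 20·log₁₀(15.4/1.4) = 80.3 − 20.83 = 59.47 dB(A).
fan: 71.5 − 20·log₁₀(4.8/1.4) = 71.5 − 10.70 = 60.80 dB(A).
Σ 10^(L/10) = 7.038e+06 → L_total = 10·log₁₀(7.038e+06) = 68.47 dB(A).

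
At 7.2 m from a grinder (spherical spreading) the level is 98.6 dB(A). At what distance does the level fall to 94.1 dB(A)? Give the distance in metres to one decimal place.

12.1 m

For a point source L₁ − L₂ = 20·log₁₀(r₂/r₁), so r₂ = r₁·10^((L₁−L₂)/20).
r₂ = 7.2·10^((98.6−94.1)/20) = 7.2·10^(4.5/20) = 12.09 m.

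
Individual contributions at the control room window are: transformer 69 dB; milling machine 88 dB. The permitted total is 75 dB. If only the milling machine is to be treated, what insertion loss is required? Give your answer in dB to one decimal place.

14.3 dB

Fixed contribution from the other source: Σ 10^(L/10) = 10^(69/10) = 7.943e+06 (69.00 dB).
The limit corresponds to 10^(75/10) = 3.162e+07; subtracting the fixed part leaves 2.368e+07 for the milling machine, i.e. 73.74 dB.
So the milling machine must be reduced from 88 to 73.74 dB: IL = 14.26 dB.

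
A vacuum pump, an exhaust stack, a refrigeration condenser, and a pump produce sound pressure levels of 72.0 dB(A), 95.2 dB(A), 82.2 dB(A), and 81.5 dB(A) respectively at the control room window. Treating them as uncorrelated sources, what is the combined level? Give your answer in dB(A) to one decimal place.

95.6 dB(A)

For uncorrelated sources the intensities add, so convert each level to linear form, sum, and take 10·log₁₀ of the total.
Σ 10^(L/10) = 10^(72.0/10) + 10^(95.2/10) + 10^(82.2/10) + 10^(81.5/10) = 3.634e+09.
L_total = 10·log₁₀(3.634e+09) = 95.60 dB(A).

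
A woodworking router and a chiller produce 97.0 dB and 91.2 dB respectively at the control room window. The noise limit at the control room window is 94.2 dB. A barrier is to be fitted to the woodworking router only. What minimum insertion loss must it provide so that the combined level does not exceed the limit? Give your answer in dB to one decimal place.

5.8 dB

The untreated sources together contribute 10^(91.2/10) = 1.318e+09, i.e. 91.20 dB.
To meet 94.2 dB overall, the treated woodworking router may contribute at most 10^(94.2/10) − 1.318e+09 = 1.312e+09, i.e. 91.18 dB.
So the woodworking router must be reduced from 97.0 to 91.18 dB: IL = 5.82 dB.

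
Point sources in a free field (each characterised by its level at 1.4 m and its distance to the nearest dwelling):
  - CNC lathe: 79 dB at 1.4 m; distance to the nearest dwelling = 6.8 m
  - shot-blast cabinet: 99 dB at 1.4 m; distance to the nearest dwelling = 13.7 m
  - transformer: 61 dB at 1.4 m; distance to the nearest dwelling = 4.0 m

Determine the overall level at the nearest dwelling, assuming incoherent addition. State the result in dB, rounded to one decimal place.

79.4 dB

First find each source's level at the receiver (point-source: −20·log₁₀(r/r_ref)), then combine on an intensity basis.
CNC lathe: 79 − 20·log₁₀(6.8/1.4) = 79 − 13.73 = 65.27 dB.
shot-blast cabinet: 99 − 20·log₁₀(13.7/1.4) = 99 − 19.81 = 79.19 dB.
transformer: 61 − 20·log₁₀(4.0/1.4) = 61 − 9.12 = 51.88 dB.
Σ 10^(L/10) = 8.647e+07 → L_total = 10·log₁₀(8.647e+07) = 79.37 dB.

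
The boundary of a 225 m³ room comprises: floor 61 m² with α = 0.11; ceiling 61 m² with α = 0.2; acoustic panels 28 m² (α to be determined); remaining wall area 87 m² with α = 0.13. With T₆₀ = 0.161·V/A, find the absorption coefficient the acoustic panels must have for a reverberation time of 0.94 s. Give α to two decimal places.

Required total absorption A = 0.161·225/0.94 = 38.54 m².
Absorption from the other surfaces = 61·0.11 + 61·0.2 + 87·0.13 = 30.22 m², so the acoustic panels must supply 8.32 m² over 28 m².
α = 8.32/28 = 0.297.

0.30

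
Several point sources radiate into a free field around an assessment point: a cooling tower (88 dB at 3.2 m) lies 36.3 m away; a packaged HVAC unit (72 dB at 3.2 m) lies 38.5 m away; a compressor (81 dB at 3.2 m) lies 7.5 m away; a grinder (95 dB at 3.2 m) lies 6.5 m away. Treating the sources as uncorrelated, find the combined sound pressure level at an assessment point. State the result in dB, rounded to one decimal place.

89.0 dB

Propagate each source to the receiver with L = L_ref − 20·log₁₀(r/r_ref), then add intensities.
cooling tower: 88 − 20·log₁₀(36.3/3.2) = 88 − 21.10 = 66.90 dB.
packaged HVAC unit: 72 − 20·log₁₀(38.5/3.2) = 72 − 21.61 = 50.39 dB.
compressor: 81 − 20·log₁₀(7.5/3.2) = 81 − 7.40 = 73.60 dB.
grinder: 95 − 20·log₁₀(6.5/3.2) = 95 − 6.16 = 88.84 dB.
Σ 10^(L/10) = 7.944e+08 → L_total = 10·log₁₀(7.944e+08) = 89.00 dB.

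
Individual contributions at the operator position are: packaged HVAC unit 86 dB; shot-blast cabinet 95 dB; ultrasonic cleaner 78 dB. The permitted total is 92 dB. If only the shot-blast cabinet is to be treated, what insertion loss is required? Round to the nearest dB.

Fixed contribution from the other sources: Σ 10^(L/10) = 10^(86/10) + 10^(78/10) = 4.612e+08 (86.64 dB).
The limit corresponds to 10^(92/10) = 1.585e+09; subtracting the fixed part leaves 1.124e+09 for the shot-blast cabinet, i.e. 90.51 dB.
Required insertion loss = 95 − 90.51 = 4.49 dB.

4 dB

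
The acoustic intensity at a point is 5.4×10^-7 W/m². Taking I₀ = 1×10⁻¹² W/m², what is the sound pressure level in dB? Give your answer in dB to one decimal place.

57.3 dB

Dividing by I₀ shifts the exponent by 12: I/I₀ = 5.4×10^5.
L = 10·(0.7324 + 5) = 57.32 dB.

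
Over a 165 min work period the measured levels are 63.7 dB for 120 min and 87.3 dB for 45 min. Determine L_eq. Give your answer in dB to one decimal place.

81.7 dB

Weight each interval's intensity by its duration and average over T = 165 min:
Σ tᵢ·10^(Lᵢ/10) = 120·10^(63.7/10) + 45·10^(87.3/10) = 2.445e+10.
L_eq = 10·log₁₀(2.445e+10/165) = 81.71 dB.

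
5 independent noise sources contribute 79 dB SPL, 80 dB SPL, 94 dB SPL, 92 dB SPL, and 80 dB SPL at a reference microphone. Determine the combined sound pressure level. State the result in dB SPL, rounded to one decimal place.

For uncorrelated sources the intensities add, so convert each level to linear form, sum, and take 10·log₁₀ of the total.
Σ 10^(L/10) = 10^(79/10) + 10^(80/10) + 10^(94/10) + 10^(92/10) + 10^(80/10) = 4.376e+09.
L_total = 10·log₁₀(4.376e+09) = 96.41 dB SPL.

96.4 dB SPL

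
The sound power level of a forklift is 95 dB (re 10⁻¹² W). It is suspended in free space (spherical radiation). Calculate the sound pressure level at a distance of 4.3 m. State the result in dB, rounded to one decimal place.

71.3 dB

L_p = L_w − 10·log₁₀(4π·r²) with r = 4.3 m.
4π·r² = 232.4 m², 10·log₁₀ of that is 23.661 dB.
L_p = 95 − 23.661 = 71.34 dB.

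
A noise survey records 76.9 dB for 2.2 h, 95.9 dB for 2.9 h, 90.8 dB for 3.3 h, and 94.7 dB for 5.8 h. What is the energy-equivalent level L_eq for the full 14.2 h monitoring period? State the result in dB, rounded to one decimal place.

93.6 dB

Weight each interval's intensity by its duration and average over T = 14.2 h:
Σ tᵢ·10^(Lᵢ/10) = 2.2·10^(76.9/10) + 2.9·10^(95.9/10) + 3.3·10^(90.8/10) + 5.8·10^(94.7/10) = 3.247e+10.
L_eq = 10·log₁₀(3.247e+10/14.2) = 93.59 dB.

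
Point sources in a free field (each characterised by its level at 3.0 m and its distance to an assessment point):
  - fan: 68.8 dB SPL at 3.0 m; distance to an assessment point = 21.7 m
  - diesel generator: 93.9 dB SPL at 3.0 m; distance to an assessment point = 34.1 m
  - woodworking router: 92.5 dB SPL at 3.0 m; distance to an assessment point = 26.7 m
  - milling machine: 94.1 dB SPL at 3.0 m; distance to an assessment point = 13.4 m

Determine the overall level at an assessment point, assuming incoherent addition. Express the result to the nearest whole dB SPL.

82 dB SPL

Propagate each source to the receiver with L = L_ref − 20·log₁₀(r/r_ref), then add intensities.
fan: 68.8 − 20·log₁₀(21.7/3.0) = 68.8 − 17.19 = 51.61 dB SPL.
diesel generator: 93.9 − 20·log₁₀(34.1/3.0) = 93.9 − 21.11 = 72.79 dB SPL.
woodworking router: 92.5 − 20·log₁₀(26.7/3.0) = 92.5 − 18.99 = 73.51 dB SPL.
milling machine: 94.1 − 20·log₁₀(13.4/3.0) = 94.1 − 13.00 = 81.10 dB SPL.
Σ 10^(L/10) = 1.704e+08 → L_total = 10·log₁₀(1.704e+08) = 82.32 dB SPL.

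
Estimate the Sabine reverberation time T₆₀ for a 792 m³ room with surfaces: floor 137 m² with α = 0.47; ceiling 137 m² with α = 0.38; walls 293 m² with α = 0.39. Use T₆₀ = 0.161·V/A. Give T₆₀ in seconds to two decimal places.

A = Σ Sᵢαᵢ = 137·0.47 + 137·0.38 + 293·0.39 = 230.72 m².
T₆₀ = 0.161·V/A = 0.161·792/230.72 = 0.553 s.

0.55 s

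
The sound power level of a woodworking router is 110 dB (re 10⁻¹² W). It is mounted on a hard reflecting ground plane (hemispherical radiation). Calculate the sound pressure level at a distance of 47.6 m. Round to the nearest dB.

The power spreads over a hemisphere of area 2π·r², so L_p = L_w − 10·log₁₀(2π·r²).
2π·r² = 1.424e+04 m², 10·log₁₀ of that is 41.534 dB.
L_p = 110 − 41.534 = 68.47 dB.

68 dB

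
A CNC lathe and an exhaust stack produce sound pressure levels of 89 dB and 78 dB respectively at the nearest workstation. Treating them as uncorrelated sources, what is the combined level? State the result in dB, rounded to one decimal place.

For uncorrelated sources the intensities add, so convert each level to linear form, sum, and take 10·log₁₀ of the total.
Σ 10^(L/10) = 10^(89/10) + 10^(78/10) = 8.574e+08.
L_total = 10·log₁₀(8.574e+08) = 89.33 dB.

89.3 dB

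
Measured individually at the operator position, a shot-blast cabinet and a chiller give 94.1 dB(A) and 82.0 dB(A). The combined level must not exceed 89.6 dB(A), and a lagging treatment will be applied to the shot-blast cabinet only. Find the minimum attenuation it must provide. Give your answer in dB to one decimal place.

Everything except the shot-blast cabinet sums to 10^(82.0/10) = 1.585e+08 in linear terms, 82.00 dB(A).
To meet 89.6 dB(A) overall, the treated shot-blast cabinet may contribute at most 10^(89.6/10) − 1.585e+08 = 7.535e+08, i.e. 88.77 dB(A).
So the shot-blast cabinet must be reduced from 94.1 to 88.77 dB(A): IL = 5.33 dB.

5.3 dB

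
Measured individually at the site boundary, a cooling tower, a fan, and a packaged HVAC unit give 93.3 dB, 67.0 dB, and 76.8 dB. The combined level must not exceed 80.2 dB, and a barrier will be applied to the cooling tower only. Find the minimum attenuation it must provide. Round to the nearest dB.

Fixed contribution from the other sources: Σ 10^(L/10) = 10^(67.0/10) + 10^(76.8/10) = 5.287e+07 (77.23 dB).
The limit corresponds to 10^(80.2/10) = 1.047e+08; subtracting the fixed part leaves 5.184e+07 for the cooling tower, i.e. 77.15 dB.
Required insertion loss = 93.3 − 77.15 = 16.15 dB.

16 dB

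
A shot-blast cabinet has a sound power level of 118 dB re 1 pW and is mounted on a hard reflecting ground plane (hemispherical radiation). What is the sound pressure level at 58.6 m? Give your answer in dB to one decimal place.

74.7 dB

L_p = L_w − 10·log₁₀(2π·r²) with r = 58.6 m.
2π·r² = 2.158e+04 m², 10·log₁₀ of that is 43.340 dB.
L_p = 118 − 43.340 = 74.66 dB.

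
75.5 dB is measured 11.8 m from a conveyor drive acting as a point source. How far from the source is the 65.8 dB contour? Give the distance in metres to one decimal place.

36.0 m

For a point source L₁ − L₂ = 20·log₁₀(r₂/r₁), so r₂ = r₁·10^((L₁−L₂)/20).
r₂ = 11.8·10^((75.5−65.8)/20) = 11.8·10^(9.7/20) = 36.05 m.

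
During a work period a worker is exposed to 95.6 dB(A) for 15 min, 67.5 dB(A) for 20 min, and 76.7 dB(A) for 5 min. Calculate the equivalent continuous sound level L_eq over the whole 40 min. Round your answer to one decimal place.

91.4 dB(A)

The energy average is taken in the linear domain: L_eq = 10·log₁₀[(Σ tᵢ·10^(Lᵢ/10))/T], T = 40 min.
Σ tᵢ·10^(Lᵢ/10) = 15·10^(95.6/10) + 20·10^(67.5/10) + 5·10^(76.7/10) = 5.481e+10.
L_eq = 10·log₁₀(5.481e+10/40) = 91.37 dB(A).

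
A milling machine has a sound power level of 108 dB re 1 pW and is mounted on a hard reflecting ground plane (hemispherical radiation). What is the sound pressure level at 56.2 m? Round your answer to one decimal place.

65.0 dB

Free-field hemispherical radiation: L_p = L_w − 10·log₁₀(2π·r²), r = 56.2 m.
2π·r² = 1.985e+04 m², 10·log₁₀ of that is 42.977 dB.
L_p = 108 − 42.977 = 65.02 dB.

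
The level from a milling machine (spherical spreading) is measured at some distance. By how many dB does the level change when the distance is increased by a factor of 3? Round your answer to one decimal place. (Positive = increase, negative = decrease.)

A point source loses 6 dB per doubling of distance; generally ΔL = −20·log₁₀(r₂/r₁).
ΔL = −20·log₁₀(3) = -9.54 dB.

-9.5 dB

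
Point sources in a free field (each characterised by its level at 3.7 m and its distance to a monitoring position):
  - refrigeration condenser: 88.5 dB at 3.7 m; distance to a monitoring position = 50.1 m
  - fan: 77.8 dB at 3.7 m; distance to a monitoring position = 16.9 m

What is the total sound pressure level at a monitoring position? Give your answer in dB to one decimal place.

68.3 dB

Propagate each source to the receiver with L = L_ref − 20·log₁₀(r/r_ref), then add intensities.
refrigeration condenser: 88.5 − 20·log₁₀(50.1/3.7) = 88.5 − 22.63 = 65.87 dB.
fan: 77.8 − 20·log₁₀(16.9/3.7) = 77.8 − 13.19 = 64.61 dB.
Σ 10^(L/10) = 6.749e+06 → L_total = 10·log₁₀(6.749e+06) = 68.29 dB.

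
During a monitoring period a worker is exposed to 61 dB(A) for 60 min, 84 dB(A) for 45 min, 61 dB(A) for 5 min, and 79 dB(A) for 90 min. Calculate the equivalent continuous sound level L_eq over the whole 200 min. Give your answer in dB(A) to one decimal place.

79.7 dB(A)

Weight each interval's intensity by its duration and average over T = 200 min:
Σ tᵢ·10^(Lᵢ/10) = 60·10^(61/10) + 45·10^(84/10) + 5·10^(61/10) + 90·10^(79/10) = 1.853e+10.
L_eq = 10·log₁₀(1.853e+10/200) = 79.67 dB(A).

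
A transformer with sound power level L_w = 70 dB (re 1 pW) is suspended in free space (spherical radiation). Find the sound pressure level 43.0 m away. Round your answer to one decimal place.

26.3 dB

L_p = L_w − 10·log₁₀(4π·r²) with r = 43.0 m.
4π·r² = 2.324e+04 m², 10·log₁₀ of that is 43.661 dB.
L_p = 70 − 43.661 = 26.34 dB.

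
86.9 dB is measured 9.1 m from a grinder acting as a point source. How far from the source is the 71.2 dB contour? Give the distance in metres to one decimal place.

For a point source L₁ − L₂ = 20·log₁₀(r₂/r₁), so r₂ = r₁·10^((L₁−L₂)/20).
r₂ = 9.1·10^((86.9−71.2)/20) = 9.1·10^(15.7/20) = 55.47 m.

55.5 m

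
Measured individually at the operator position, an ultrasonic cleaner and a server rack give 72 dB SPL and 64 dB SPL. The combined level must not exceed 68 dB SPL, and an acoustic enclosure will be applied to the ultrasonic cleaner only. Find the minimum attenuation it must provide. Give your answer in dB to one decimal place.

Everything except the ultrasonic cleaner sums to 10^(64/10) = 2.512e+06 in linear terms, 64.00 dB SPL.
To meet 68 dB SPL overall, the treated ultrasonic cleaner may contribute at most 10^(68/10) − 2.512e+06 = 3.798e+06, i.e. 65.80 dB SPL.
Required insertion loss = 72 − 65.80 = 6.20 dB.

6.2 dB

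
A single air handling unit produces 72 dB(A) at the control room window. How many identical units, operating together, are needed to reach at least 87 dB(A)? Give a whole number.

32

Need L₁ + 10·log₁₀ N ≥ 87, i.e. log₁₀ N ≥ 1.50.
N ≥ 10^(15.0/10) = 31.623, so N = 32.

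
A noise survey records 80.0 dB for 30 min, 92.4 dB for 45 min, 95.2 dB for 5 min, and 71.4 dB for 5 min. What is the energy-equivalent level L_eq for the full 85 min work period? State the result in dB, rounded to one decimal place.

L_eq = 10·log₁₀[(1/T)·Σ tᵢ·10^(Lᵢ/10)] with T = 85 min.
Σ tᵢ·10^(Lᵢ/10) = 30·10^(80.0/10) + 45·10^(92.4/10) + 5·10^(95.2/10) + 5·10^(71.4/10) = 9.783e+10.
L_eq = 10·log₁₀(9.783e+10/85) = 90.61 dB.

90.6 dB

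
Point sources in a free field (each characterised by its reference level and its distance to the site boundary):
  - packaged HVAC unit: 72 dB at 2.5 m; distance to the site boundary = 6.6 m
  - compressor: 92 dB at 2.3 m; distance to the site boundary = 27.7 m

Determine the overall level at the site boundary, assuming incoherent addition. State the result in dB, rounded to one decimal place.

71.2 dB

Propagate each source to the receiver with L = L_ref − 20·log₁₀(r/r_ref), then add intensities.
packaged HVAC unit: 72 − 20·log₁₀(6.6/2.5) = 72 − 8.43 = 63.57 dB.
compressor: 92 − 20·log₁₀(27.7/2.3) = 92 − 21.62 = 70.38 dB.
Σ 10^(L/10) = 1.320e+07 → L_total = 10·log₁₀(1.320e+07) = 71.21 dB.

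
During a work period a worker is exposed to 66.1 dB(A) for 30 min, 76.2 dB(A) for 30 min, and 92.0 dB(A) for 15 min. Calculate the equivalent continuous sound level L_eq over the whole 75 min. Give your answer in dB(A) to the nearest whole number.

85 dB(A)

L_eq = 10·log₁₀[(1/T)·Σ tᵢ·10^(Lᵢ/10)] with T = 75 min.
Σ tᵢ·10^(Lᵢ/10) = 30·10^(66.1/10) + 30·10^(76.2/10) + 15·10^(92.0/10) = 2.515e+10.
L_eq = 10·log₁₀(2.515e+10/75) = 85.25 dB(A).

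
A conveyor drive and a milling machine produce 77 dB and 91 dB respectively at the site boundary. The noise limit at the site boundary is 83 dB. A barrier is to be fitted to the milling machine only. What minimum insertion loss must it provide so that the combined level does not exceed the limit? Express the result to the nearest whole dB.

9 dB

Fixed contribution from the other source: Σ 10^(L/10) = 10^(77/10) = 5.012e+07 (77.00 dB).
The limit corresponds to 10^(83/10) = 1.995e+08; subtracting the fixed part leaves 1.494e+08 for the milling machine, i.e. 81.74 dB.
Required insertion loss = 91 − 81.74 = 9.26 dB.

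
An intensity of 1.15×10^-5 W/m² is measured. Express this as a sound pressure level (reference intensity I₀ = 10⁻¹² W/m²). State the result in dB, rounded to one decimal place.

70.6 dB

Dividing by I₀ shifts the exponent by 12: I/I₀ = 1.15×10^7.
L = 10·(0.0607 + 7) = 70.61 dB.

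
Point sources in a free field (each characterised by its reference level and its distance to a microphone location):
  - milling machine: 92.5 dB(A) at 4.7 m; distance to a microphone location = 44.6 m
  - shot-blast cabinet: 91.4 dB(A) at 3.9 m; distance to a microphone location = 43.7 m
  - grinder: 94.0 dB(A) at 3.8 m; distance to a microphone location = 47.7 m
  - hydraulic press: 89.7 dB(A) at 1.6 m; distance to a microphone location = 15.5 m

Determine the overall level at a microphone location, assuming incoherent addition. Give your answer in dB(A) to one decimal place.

Propagate each source to the receiver with L = L_ref − 20·log₁₀(r/r_ref), then add intensities.
milling machine: 92.5 − 20·log₁₀(44.6/4.7) = 92.5 − 19.54 = 72.96 dB(A).
shot-blast cabinet: 91.4 − 20·log₁₀(43.7/3.9) = 91.4 − 20.99 = 70.41 dB(A).
grinder: 94.0 − 20·log₁₀(47.7/3.8) = 94.0 − 21.97 = 72.03 dB(A).
hydraulic press: 89.7 − 20·log₁₀(15.5/1.6) = 89.7 − 19.72 = 69.98 dB(A).
Σ 10^(L/10) = 5.663e+07 → L_total = 10·log₁₀(5.663e+07) = 77.53 dB(A).

77.5 dB(A)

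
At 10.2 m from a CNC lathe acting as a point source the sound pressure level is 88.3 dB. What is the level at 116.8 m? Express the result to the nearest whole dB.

67 dB

For a point source, L₂ = L₁ − 20·log₁₀(r₂/r₁).
L₂ = 88.3 − 20·log₁₀(116.8/10.2) = 88.3 − 21.177 = 67.12 dB.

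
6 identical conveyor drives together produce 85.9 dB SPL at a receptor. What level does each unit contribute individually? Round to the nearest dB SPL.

78 dB SPL

For N identical incoherent sources L_total = L₁ + 10·log₁₀ N, so L₁ = 85.9 − 10·log₁₀(6) = 85.9 − 7.782.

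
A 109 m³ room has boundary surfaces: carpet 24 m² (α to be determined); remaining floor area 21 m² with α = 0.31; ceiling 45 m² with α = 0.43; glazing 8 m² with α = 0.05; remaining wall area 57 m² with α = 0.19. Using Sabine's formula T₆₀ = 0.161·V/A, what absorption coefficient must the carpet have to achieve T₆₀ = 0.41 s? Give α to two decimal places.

0.24

A = 0.161·V/T₆₀ = 0.161·109/0.41 = 42.80 m² sabins.
Absorption from the other surfaces = 21·0.31 + 45·0.43 + 8·0.05 + 57·0.19 = 37.09 m², so the carpet must supply 5.71 m² over 24 m².
α = 5.71/24 = 0.238.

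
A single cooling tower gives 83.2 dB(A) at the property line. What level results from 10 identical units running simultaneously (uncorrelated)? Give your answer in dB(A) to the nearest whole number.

N identical incoherent sources raise the level by 10·log₁₀ N.
L_total = 83.2 + 10·log₁₀(10) = 83.2 + 10.000 = 93.20 dB(A).

93 dB(A)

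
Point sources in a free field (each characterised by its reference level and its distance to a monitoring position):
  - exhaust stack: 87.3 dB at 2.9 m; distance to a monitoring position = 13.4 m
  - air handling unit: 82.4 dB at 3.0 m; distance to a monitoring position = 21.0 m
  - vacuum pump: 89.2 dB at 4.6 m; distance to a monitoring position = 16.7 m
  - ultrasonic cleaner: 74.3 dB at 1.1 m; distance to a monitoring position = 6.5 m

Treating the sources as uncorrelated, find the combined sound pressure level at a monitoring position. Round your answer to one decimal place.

First find each source's level at the receiver (point-source: −20·log₁₀(r/r_ref)), then combine on an intensity basis.
exhaust stack: 87.3 − 20·log₁₀(13.4/2.9) = 87.3 − 13.29 = 74.01 dB.
air handling unit: 82.4 − 20·log₁₀(21.0/3.0) = 82.4 − 16.90 = 65.50 dB.
vacuum pump: 89.2 − 20·log₁₀(16.7/4.6) = 89.2 − 11.20 = 78.00 dB.
ultrasonic cleaner: 74.3 − 20·log₁₀(6.5/1.1) = 74.3 − 15.43 = 58.87 dB.
Σ 10^(L/10) = 9.258e+07 → L_total = 10·log₁₀(9.258e+07) = 79.67 dB.

79.7 dB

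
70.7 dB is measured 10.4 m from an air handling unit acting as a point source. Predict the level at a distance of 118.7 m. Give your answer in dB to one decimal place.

For a point source, L₂ = L₁ − 20·log₁₀(r₂/r₁).
L₂ = 70.7 − 20·log₁₀(118.7/10.4) = 70.7 − 21.148 = 49.55 dB.

49.6 dB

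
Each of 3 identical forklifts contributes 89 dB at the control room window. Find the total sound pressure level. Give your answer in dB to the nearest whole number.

94 dB

L_total = L₁ + 10·log₁₀ N for N identical incoherent sources.
L_total = 89 + 10·log₁₀(3) = 89 + 4.771 = 93.77 dB.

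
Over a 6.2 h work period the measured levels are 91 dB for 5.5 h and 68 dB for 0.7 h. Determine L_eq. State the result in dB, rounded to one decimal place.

90.5 dB

L_eq = 10·log₁₀[(1/T)·Σ tᵢ·10^(Lᵢ/10)] with T = 6.2 h.
Σ tᵢ·10^(Lᵢ/10) = 5.5·10^(91/10) + 0.7·10^(68/10) = 6.929e+09.
L_eq = 10·log₁₀(6.929e+09/6.2) = 90.48 dB.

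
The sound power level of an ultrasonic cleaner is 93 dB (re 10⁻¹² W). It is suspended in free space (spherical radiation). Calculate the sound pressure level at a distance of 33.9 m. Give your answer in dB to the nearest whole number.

51 dB

Free-field spherical radiation: L_p = L_w − 10·log₁₀(4π·r²), r = 33.9 m.
4π·r² = 1.444e+04 m², 10·log₁₀ of that is 41.596 dB.
L_p = 93 − 41.596 = 51.40 dB.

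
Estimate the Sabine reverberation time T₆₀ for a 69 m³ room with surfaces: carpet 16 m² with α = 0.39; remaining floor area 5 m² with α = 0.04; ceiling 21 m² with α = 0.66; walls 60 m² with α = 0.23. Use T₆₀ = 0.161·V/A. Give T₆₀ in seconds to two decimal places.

Summing Sᵢαᵢ: 16·0.39 + 5·0.04 + 21·0.66 + 60·0.23 = 34.10 m².
T₆₀ = 0.161·V/A = 0.161·69/34.10 = 0.326 s.

0.33 s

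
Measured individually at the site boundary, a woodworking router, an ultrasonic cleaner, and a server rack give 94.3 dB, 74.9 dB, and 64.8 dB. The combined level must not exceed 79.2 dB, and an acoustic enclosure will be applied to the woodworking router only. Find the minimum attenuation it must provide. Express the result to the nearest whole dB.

Everything except the woodworking router sums to 10^(74.9/10) + 10^(64.8/10) = 3.392e+07 in linear terms, 75.30 dB.
To meet 79.2 dB overall, the treated woodworking router may contribute at most 10^(79.2/10) − 3.392e+07 = 4.925e+07, i.e. 76.92 dB.
So the woodworking router must be reduced from 94.3 to 76.92 dB: IL = 17.38 dB.

17 dB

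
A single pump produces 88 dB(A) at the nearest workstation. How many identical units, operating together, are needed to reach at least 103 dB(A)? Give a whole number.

32

N identical sources give L₁ + 10·log₁₀ N, so require 10·log₁₀ N ≥ 103 − 88 = 15.0 dB.
N ≥ 10^(15.0/10) = 31.623, so N = 32.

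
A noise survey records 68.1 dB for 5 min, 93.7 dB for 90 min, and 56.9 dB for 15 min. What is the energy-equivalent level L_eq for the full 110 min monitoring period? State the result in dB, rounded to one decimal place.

92.8 dB

L_eq = 10·log₁₀[(1/T)·Σ tᵢ·10^(Lᵢ/10)] with T = 110 min.
Σ tᵢ·10^(Lᵢ/10) = 5·10^(68.1/10) + 90·10^(93.7/10) + 15·10^(56.9/10) = 2.110e+11.
L_eq = 10·log₁₀(2.110e+11/110) = 92.83 dB.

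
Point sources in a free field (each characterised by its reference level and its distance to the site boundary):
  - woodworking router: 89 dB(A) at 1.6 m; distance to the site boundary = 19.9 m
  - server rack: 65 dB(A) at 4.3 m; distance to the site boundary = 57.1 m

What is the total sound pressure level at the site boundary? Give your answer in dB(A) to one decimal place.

67.1 dB(A)

Propagate each source to the receiver with L = L_ref − 20·log₁₀(r/r_ref), then add intensities.
woodworking router: 89 − 20·log₁₀(19.9/1.6) = 89 − 21.89 = 67.11 dB(A).
server rack: 65 − 20·log₁₀(57.1/4.3) = 65 − 22.46 = 42.54 dB(A).
Σ 10^(L/10) = 5.153e+06 → L_total = 10·log₁₀(5.153e+06) = 67.12 dB(A).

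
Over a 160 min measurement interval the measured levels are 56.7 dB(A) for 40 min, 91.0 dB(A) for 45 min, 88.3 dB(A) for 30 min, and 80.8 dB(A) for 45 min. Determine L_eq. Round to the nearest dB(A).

87 dB(A)

L_eq = 10·log₁₀[(1/T)·Σ tᵢ·10^(Lᵢ/10)] with T = 160 min.
Σ tᵢ·10^(Lᵢ/10) = 40·10^(56.7/10) + 45·10^(91.0/10) + 30·10^(88.3/10) + 45·10^(80.8/10) = 8.236e+10.
L_eq = 10·log₁₀(8.236e+10/160) = 87.12 dB(A).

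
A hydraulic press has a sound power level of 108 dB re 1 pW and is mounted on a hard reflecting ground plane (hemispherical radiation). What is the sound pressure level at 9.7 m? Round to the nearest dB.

80 dB

The power spreads over a hemisphere of area 2π·r², so L_p = L_w − 10·log₁₀(2π·r²).
2π·r² = 591.2 m², 10·log₁₀ of that is 27.717 dB.
L_p = 108 − 27.717 = 80.28 dB.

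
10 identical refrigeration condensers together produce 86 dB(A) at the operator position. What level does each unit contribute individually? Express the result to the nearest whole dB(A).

Dividing the total intensity by 10 lowers the level by 10·log₁₀ 10 = 10.000 dB: L₁ = 86 − 10.000.

76 dB(A)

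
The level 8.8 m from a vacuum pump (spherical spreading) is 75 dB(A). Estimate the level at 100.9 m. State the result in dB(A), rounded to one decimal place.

53.8 dB(A)

Spherical spreading from a point source gives a 20·log₁₀(r₂/r₁) drop.
L₂ = 75 − 20·log₁₀(100.9/8.8) = 75 − 21.188 = 53.81 dB(A).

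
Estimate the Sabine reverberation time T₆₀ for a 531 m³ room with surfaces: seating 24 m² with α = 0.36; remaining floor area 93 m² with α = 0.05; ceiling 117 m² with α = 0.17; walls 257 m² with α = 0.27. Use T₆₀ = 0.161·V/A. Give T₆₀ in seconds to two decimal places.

0.83 s

Total absorption A = 24·0.36 + 93·0.05 + 117·0.17 + 257·0.27 = 102.57 m² sabins.
T₆₀ = 0.161 × 531 / 102.57 = 0.833 s.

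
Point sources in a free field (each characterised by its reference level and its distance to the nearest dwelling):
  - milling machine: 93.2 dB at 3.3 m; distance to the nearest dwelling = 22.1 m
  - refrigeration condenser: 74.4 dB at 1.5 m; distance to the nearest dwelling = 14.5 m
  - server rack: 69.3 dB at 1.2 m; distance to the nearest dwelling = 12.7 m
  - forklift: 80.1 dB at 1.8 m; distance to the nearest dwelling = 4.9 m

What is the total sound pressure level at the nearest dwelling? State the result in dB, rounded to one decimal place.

77.8 dB

Apply inverse-square spreading to bring every level to the receiver, then sum 10^(L/10).
milling machine: 93.2 − 20·log₁₀(22.1/3.3) = 93.2 − 16.52 = 76.68 dB.
refrigeration condenser: 74.4 − 20·log₁₀(14.5/1.5) = 74.4 − 19.71 = 54.69 dB.
server rack: 69.3 − 20·log₁₀(12.7/1.2) = 69.3 − 20.49 = 48.81 dB.
forklift: 80.1 − 20·log₁₀(4.9/1.8) = 80.1 − 8.70 = 71.40 dB.
Σ 10^(L/10) = 6.076e+07 → L_total = 10·log₁₀(6.076e+07) = 77.84 dB.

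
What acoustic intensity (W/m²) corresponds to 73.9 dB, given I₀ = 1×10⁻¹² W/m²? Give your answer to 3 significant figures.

2.45e-05 W/m²

I/I₀ = 10^(73.9/10) = 2.455e+07, so I = 2.455e+07 × 10⁻¹² W/m².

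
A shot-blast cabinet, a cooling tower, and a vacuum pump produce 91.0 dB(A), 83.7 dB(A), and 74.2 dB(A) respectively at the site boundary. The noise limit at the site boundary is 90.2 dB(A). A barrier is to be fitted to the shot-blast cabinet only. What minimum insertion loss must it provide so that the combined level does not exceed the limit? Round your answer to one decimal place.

The untreated sources together contribute 10^(83.7/10) + 10^(74.2/10) = 2.607e+08, i.e. 84.16 dB(A).
The limit corresponds to 10^(90.2/10) = 1.047e+09; subtracting the fixed part leaves 7.864e+08 for the shot-blast cabinet, i.e. 88.96 dB(A).
So the shot-blast cabinet must be reduced from 91.0 to 88.96 dB(A): IL = 2.04 dB.

2.0 dB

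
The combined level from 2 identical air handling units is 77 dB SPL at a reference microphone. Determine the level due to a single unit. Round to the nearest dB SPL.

74 dB SPL

Dividing the total intensity by 2 lowers the level by 10·log₁₀ 2 = 3.010 dB: L₁ = 77 − 3.010.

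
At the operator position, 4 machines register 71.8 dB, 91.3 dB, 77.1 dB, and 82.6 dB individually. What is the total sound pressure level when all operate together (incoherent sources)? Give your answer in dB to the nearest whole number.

92 dB

Incoherent sources combine by intensity addition: L_total = 10·log₁₀(Σ 10^(L_i/10)).
Σ 10^(L/10) = 10^(71.8/10) + 10^(91.3/10) + 10^(77.1/10) + 10^(82.6/10) = 1.597e+09.
L_total = 10·log₁₀(1.597e+09) = 92.03 dB.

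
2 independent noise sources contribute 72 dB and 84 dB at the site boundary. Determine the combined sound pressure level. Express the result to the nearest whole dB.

84 dB

For uncorrelated sources the intensities add, so convert each level to linear form, sum, and take 10·log₁₀ of the total.
Σ 10^(L/10) = 10^(72/10) + 10^(84/10) = 2.670e+08.
L_total = 10·log₁₀(2.670e+08) = 84.27 dB.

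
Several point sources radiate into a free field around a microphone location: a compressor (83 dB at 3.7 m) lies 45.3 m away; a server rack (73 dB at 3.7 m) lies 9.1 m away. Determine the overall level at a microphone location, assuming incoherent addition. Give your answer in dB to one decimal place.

66.7 dB

First find each source's level at the receiver (point-source: −20·log₁₀(r/r_ref)), then combine on an intensity basis.
compressor: 83 − 20·log₁₀(45.3/3.7) = 83 − 21.76 = 61.24 dB.
server rack: 73 − 20·log₁₀(9.1/3.7) = 73 − 7.82 = 65.18 dB.
Σ 10^(L/10) = 4.630e+06 → L_total = 10·log₁₀(4.630e+06) = 66.66 dB.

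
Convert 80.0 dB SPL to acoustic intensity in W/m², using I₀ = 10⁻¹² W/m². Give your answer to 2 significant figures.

0.00010 W/m²

L = 10·log₁₀(I/I₀) ⇒ I = I₀·10^(L/10) = 10⁻¹² × 10^8.00.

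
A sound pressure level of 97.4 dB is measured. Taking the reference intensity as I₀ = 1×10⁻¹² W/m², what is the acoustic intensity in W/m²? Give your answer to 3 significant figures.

I = I₀·10^(L/10) = 10⁻¹² × 10^(97.4/10) = 10^(-2.260).

0.00550 W/m²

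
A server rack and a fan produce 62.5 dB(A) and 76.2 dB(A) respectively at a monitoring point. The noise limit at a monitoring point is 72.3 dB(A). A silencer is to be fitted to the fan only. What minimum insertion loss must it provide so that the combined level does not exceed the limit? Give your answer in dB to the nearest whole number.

The untreated sources together contribute 10^(62.5/10) = 1.778e+06, i.e. 62.50 dB(A).
The limit corresponds to 10^(72.3/10) = 1.698e+07; subtracting the fixed part leaves 1.520e+07 for the fan, i.e. 71.82 dB(A).
So the fan must be reduced from 76.2 to 71.82 dB(A): IL = 4.38 dB.

4 dB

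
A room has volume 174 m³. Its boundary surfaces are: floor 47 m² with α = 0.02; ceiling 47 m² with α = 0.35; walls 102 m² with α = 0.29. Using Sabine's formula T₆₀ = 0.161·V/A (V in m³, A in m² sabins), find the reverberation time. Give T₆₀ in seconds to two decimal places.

0.60 s

Summing Sᵢαᵢ: 47·0.02 + 47·0.35 + 102·0.29 = 46.97 m².
T₆₀ = 0.161 × 174 / 46.97 = 0.596 s.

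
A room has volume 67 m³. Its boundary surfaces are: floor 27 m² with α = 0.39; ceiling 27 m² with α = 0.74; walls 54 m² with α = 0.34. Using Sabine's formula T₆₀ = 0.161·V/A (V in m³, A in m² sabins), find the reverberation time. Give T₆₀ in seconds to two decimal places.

Total absorption A = 27·0.39 + 27·0.74 + 54·0.34 = 48.87 m² sabins.
T₆₀ = 0.161 × 67 / 48.87 = 0.221 s.

0.22 s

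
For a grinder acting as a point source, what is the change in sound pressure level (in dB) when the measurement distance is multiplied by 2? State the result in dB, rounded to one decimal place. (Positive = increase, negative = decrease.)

With spherical spreading the level changes by −20·log₁₀(r₂/r₁).
ΔL = −20·log₁₀(2) = -6.02 dB.

-6.0 dB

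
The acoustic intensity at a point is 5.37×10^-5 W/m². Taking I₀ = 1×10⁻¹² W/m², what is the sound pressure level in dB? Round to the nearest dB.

77 dB

L = 10·log₁₀(I/I₀) = 10·log₁₀(5.37×10^-5/10⁻¹²) = 10·log₁₀(5.37×10^7).
L = 10·(0.7300 + 7) = 77.30 dB.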